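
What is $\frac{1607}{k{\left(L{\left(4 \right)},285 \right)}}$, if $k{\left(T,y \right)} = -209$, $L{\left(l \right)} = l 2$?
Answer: $- \frac{1607}{209} \approx -7.689$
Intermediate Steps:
$L{\left(l \right)} = 2 l$
$\frac{1607}{k{\left(L{\left(4 \right)},285 \right)}} = \frac{1607}{-209} = 1607 \left(- \frac{1}{209}\right) = - \frac{1607}{209}$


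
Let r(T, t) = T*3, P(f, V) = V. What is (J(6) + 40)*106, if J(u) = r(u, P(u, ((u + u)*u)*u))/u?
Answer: 4558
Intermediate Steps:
r(T, t) = 3*T
J(u) = 3 (J(u) = (3*u)/u = 3)
(J(6) + 40)*106 = (3 + 40)*106 = 43*106 = 4558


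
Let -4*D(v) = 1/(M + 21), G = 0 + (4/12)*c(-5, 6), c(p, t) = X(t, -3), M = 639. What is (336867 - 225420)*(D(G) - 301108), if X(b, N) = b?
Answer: -29530673320029/880 ≈ -3.3558e+10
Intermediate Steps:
c(p, t) = t
G = 2 (G = 0 + (4/12)*6 = 0 + (4*(1/12))*6 = 0 + (⅓)*6 = 0 + 2 = 2)
D(v) = -1/2640 (D(v) = -1/(4*(639 + 21)) = -¼/660 = -¼*1/660 = -1/2640)
(336867 - 225420)*(D(G) - 301108) = (336867 - 225420)*(-1/2640 - 301108) = 111447*(-794925121/2640) = -29530673320029/880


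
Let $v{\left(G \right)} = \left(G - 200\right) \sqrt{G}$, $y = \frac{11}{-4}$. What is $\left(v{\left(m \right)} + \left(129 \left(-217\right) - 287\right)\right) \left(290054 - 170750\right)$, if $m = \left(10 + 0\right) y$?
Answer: $-3373917120 - 13570830 i \sqrt{110} \approx -3.3739 \cdot 10^{9} - 1.4233 \cdot 10^{8} i$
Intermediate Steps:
$y = - \frac{11}{4}$ ($y = 11 \left(- \frac{1}{4}\right) = - \frac{11}{4} \approx -2.75$)
$m = - \frac{55}{2}$ ($m = \left(10 + 0\right) \left(- \frac{11}{4}\right) = 10 \left(- \frac{11}{4}\right) = - \frac{55}{2} \approx -27.5$)
$v{\left(G \right)} = \sqrt{G} \left(-200 + G\right)$ ($v{\left(G \right)} = \left(G - 200\right) \sqrt{G} = \left(-200 + G\right) \sqrt{G} = \sqrt{G} \left(-200 + G\right)$)
$\left(v{\left(m \right)} + \left(129 \left(-217\right) - 287\right)\right) \left(290054 - 170750\right) = \left(\sqrt{- \frac{55}{2}} \left(-200 - \frac{55}{2}\right) + \left(129 \left(-217\right) - 287\right)\right) \left(290054 - 170750\right) = \left(\frac{i \sqrt{110}}{2} \left(- \frac{455}{2}\right) - 28280\right) 119304 = \left(- \frac{455 i \sqrt{110}}{4} - 28280\right) 119304 = \left(-28280 - \frac{455 i \sqrt{110}}{4}\right) 119304 = -3373917120 - 13570830 i \sqrt{110}$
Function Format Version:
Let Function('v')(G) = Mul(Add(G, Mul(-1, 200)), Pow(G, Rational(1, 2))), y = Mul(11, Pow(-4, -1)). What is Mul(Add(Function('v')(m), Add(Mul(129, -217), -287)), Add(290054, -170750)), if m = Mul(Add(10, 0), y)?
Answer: Add(-3373917120, Mul(-13570830, I, Pow(110, Rational(1, 2)))) ≈ Add(-3.3739e+9, Mul(-1.4233e+8, I))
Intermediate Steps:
y = Rational(-11, 4) (y = Mul(11, Rational(-1, 4)) = Rational(-11, 4) ≈ -2.7500)
m = Rational(-55, 2) (m = Mul(Add(10, 0), Rational(-11, 4)) = Mul(10, Rational(-11, 4)) = Rational(-55, 2) ≈ -27.500)
Function('v')(G) = Mul(Pow(G, Rational(1, 2)), Add(-200, G)) (Function('v')(G) = Mul(Add(G, -200), Pow(G, Rational(1, 2))) = Mul(Add(-200, G), Pow(G, Rational(1, 2))) = Mul(Pow(G, Rational(1, 2)), Add(-200, G)))
Mul(Add(Function('v')(m), Add(Mul(129, -217), -287)), Add(290054, -170750)) = Mul(Add(Mul(Pow(Rational(-55, 2), Rational(1, 2)), Add(-200, Rational(-55, 2))), Add(Mul(129, -217), -287)), Add(290054, -170750)) = Mul(Add(Mul(Mul(Rational(1, 2), I, Pow(110, Rational(1, 2))), Rational(-455, 2)), Add(-27993, -287)), 119304) = Mul(Add(Mul(Rational(-455, 4), I, Pow(110, Rational(1, 2))), -28280), 119304) = Mul(Add(-28280, Mul(Rational(-455, 4), I, Pow(110, Rational(1, 2)))), 119304) = Add(-3373917120, Mul(-13570830, I, Pow(110, Rational(1, 2))))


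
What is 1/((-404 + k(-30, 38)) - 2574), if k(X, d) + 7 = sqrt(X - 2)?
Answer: -2985/8910257 - 4*I*sqrt(2)/8910257 ≈ -0.00033501 - 6.3487e-7*I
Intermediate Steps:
k(X, d) = -7 + sqrt(-2 + X) (k(X, d) = -7 + sqrt(X - 2) = -7 + sqrt(-2 + X))
1/((-404 + k(-30, 38)) - 2574) = 1/((-404 + (-7 + sqrt(-2 - 30))) - 2574) = 1/((-404 + (-7 + sqrt(-32))) - 2574) = 1/((-404 + (-7 + 4*I*sqrt(2))) - 2574) = 1/((-411 + 4*I*sqrt(2)) - 2574) = 1/(-2985 + 4*I*sqrt(2))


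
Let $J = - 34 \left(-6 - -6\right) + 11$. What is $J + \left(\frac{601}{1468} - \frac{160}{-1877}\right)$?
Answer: $\frac{31672753}{2755436} \approx 11.495$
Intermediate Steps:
$J = 11$ ($J = - 34 \left(-6 + 6\right) + 11 = \left(-34\right) 0 + 11 = 0 + 11 = 11$)
$J + \left(\frac{601}{1468} - \frac{160}{-1877}\right) = 11 + \left(\frac{601}{1468} - \frac{160}{-1877}\right) = 11 + \left(601 \cdot \frac{1}{1468} - - \frac{160}{1877}\right) = 11 + \left(\frac{601}{1468} + \frac{160}{1877}\right) = 11 + \frac{1362957}{2755436} = \frac{31672753}{2755436}$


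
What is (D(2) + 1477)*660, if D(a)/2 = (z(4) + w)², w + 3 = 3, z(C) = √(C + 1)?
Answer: 981420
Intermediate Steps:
z(C) = √(1 + C)
w = 0 (w = -3 + 3 = 0)
D(a) = 10 (D(a) = 2*(√(1 + 4) + 0)² = 2*(√5 + 0)² = 2*(√5)² = 2*5 = 10)
(D(2) + 1477)*660 = (10 + 1477)*660 = 1487*660 = 981420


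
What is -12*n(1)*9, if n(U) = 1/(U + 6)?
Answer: -108/7 ≈ -15.429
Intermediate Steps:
n(U) = 1/(6 + U)
-12*n(1)*9 = -12/(6 + 1)*9 = -12/7*9 = -108/7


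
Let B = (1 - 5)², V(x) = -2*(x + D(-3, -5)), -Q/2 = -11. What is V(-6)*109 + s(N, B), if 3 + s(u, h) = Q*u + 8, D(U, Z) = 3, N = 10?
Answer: 879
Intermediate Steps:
Q = 22 (Q = -2*(-11) = 22)
V(x) = -6 - 2*x (V(x) = -2*(x + 3) = -2*(3 + x) = -6 - 2*x)
B = 16 (B = (-4)² = 16)
s(u, h) = 5 + 22*u (s(u, h) = -3 + (22*u + 8) = -3 + (8 + 22*u) = 5 + 22*u)
V(-6)*109 + s(N, B) = (-6 - 2*(-6))*109 + (5 + 22*10) = (-6 + 12)*109 + (5 + 220) = 6*109 + 225 = 654 + 225 = 879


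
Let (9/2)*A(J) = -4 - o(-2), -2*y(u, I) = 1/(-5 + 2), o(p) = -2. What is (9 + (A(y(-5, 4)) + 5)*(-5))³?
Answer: -1906624/729 ≈ -2615.4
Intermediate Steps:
y(u, I) = ⅙ (y(u, I) = -1/(2*(-5 + 2)) = -½/(-3) = -½*(-⅓) = ⅙)
A(J) = -4/9 (A(J) = 2*(-4 - 1*(-2))/9 = 2*(-4 + 2)/9 = (2/9)*(-2) = -4/9)
(9 + (A(y(-5, 4)) + 5)*(-5))³ = (9 + (-4/9 + 5)*(-5))³ = (9 + (41/9)*(-5))³ = (9 - 205/9)³ = (-124/9)³ = -1906624/729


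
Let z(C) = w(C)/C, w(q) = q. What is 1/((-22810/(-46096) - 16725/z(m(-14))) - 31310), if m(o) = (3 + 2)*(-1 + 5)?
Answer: -23048/1107099275 ≈ -2.0818e-5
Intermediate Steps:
m(o) = 20 (m(o) = 5*4 = 20)
z(C) = 1 (z(C) = C/C = 1)
1/((-22810/(-46096) - 16725/z(m(-14))) - 31310) = 1/((-22810/(-46096) - 16725/1) - 31310) = 1/((-22810*(-1/46096) - 16725*1) - 31310) = 1/((11405/23048 - 16725) - 31310) = 1/(-385466395/23048 - 31310) = 1/(-1107099275/23048) = -23048/1107099275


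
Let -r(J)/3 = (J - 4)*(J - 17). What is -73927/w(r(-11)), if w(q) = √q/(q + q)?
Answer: -887124*I*√35 ≈ -5.2483e+6*I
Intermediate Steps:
r(J) = -3*(-17 + J)*(-4 + J) (r(J) = -3*(J - 4)*(J - 17) = -3*(-4 + J)*(-17 + J) = -3*(-17 + J)*(-4 + J))
w(q) = 1/(2*√q) (w(q) = √q/((2*q)) = (1/(2*q))*√q = 1/(2*√q))
-73927/w(r(-11)) = -73927*2*√(-204 - 3*(-11)² + 63*(-11)) = -73927*2*√(-204 - 3*121 - 693) = -73927*2*√(-204 - 363 - 693) = -73927*12*I*√35 = -887124*I*√35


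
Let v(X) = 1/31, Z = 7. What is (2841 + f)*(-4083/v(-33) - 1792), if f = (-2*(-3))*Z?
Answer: -370076295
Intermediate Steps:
v(X) = 1/31
f = 42 (f = -2*(-3)*7 = 6*7 = 42)
(2841 + f)*(-4083/v(-33) - 1792) = (2841 + 42)*(-4083/1/31 - 1792) = 2883*(-4083*31 - 1792) = 2883*(-126573 - 1792) = 2883*(-128365) = -370076295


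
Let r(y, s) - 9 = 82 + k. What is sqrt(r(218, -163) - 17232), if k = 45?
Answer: 2*I*sqrt(4274) ≈ 130.75*I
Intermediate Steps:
r(y, s) = 136 (r(y, s) = 9 + (82 + 45) = 9 + 127 = 136)
sqrt(r(218, -163) - 17232) = sqrt(136 - 17232) = sqrt(-17096) = 2*I*sqrt(4274)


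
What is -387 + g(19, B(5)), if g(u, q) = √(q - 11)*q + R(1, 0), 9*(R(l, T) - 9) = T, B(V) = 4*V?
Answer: -318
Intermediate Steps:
R(l, T) = 9 + T/9
g(u, q) = 9 + q*√(-11 + q) (g(u, q) = √(q - 11)*q + (9 + (⅑)*0) = √(-11 + q)*q + (9 + 0) = q*√(-11 + q) + 9 = 9 + q*√(-11 + q))
-387 + g(19, B(5)) = -387 + (9 + (4*5)*√(-11 + 4*5)) = -387 + (9 + 20*√(-11 + 20)) = -387 + (9 + 20*√9) = -387 + (9 + 20*3) = -387 + (9 + 60) = -387 + 69 = -318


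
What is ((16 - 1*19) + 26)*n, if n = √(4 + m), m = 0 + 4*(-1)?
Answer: 0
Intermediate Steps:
m = -4 (m = 0 - 4 = -4)
n = 0 (n = √(4 - 4) = √0 = 0)
((16 - 1*19) + 26)*n = ((16 - 1*19) + 26)*0 = ((16 - 19) + 26)*0 = (-3 + 26)*0 = 23*0 = 0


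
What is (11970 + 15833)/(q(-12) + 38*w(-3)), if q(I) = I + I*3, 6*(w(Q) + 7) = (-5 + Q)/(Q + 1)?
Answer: -83409/866 ≈ -96.315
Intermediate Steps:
w(Q) = -7 + (-5 + Q)/(6*(1 + Q)) (w(Q) = -7 + ((-5 + Q)/(Q + 1))/6 = -7 + ((-5 + Q)/(1 + Q))/6 = -7 + (-5 + Q)/(6*(1 + Q)))
q(I) = 4*I (q(I) = I + 3*I = 4*I)
(11970 + 15833)/(q(-12) + 38*w(-3)) = (11970 + 15833)/(4*(-12) + 38*((-47 - 41*(-3))/(6*(1 - 3)))) = 27803/(-48 + 38*((1/6)*(-47 + 123)/(-2))) = 27803/(-48 + 38*((1/6)*(-1/2)*76)) = 27803/(-48 + 38*(-19/3)) = 27803/(-48 - 722/3) = 27803/(-866/3) = 27803*(-3/866) = -83409/866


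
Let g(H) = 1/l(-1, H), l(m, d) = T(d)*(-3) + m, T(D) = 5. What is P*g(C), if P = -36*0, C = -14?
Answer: 0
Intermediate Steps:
P = 0
l(m, d) = -15 + m (l(m, d) = 5*(-3) + m = -15 + m)
g(H) = -1/16 (g(H) = 1/(-15 - 1) = 1/(-16) = -1/16)
P*g(C) = 0*(-1/16) = 0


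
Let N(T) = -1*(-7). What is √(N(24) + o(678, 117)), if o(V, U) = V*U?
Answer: √79333 ≈ 281.66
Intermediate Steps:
N(T) = 7
o(V, U) = U*V
√(N(24) + o(678, 117)) = √(7 + 117*678) = √(7 + 79326) = √79333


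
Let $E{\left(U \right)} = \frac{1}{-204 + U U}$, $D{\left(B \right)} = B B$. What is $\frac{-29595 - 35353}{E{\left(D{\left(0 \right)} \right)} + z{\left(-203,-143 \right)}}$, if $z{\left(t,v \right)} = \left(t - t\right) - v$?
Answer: $- \frac{13249392}{29171} \approx -454.2$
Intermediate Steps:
$z{\left(t,v \right)} = - v$ ($z{\left(t,v \right)} = 0 - v = - v$)
$D{\left(B \right)} = B^{2}$
$E{\left(U \right)} = \frac{1}{-204 + U^{2}}$
$\frac{-29595 - 35353}{E{\left(D{\left(0 \right)} \right)} + z{\left(-203,-143 \right)}} = \frac{-29595 - 35353}{\frac{1}{-204 + \left(0^{2}\right)^{2}} - -143} = - \frac{64948}{\frac{1}{-204 + 0^{2}} + 143} = - \frac{64948}{\frac{1}{-204 + 0} + 143} = - \frac{64948}{\frac{1}{-204} + 143} = - \frac{64948}{- \frac{1}{204} + 143} = - \frac{64948}{\frac{29171}{204}} = \left(-64948\right) \frac{204}{29171} = - \frac{13249392}{29171}$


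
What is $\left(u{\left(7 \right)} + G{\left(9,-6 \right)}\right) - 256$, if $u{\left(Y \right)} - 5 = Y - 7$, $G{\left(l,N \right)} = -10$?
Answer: $-261$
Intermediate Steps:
$u{\left(Y \right)} = -2 + Y$ ($u{\left(Y \right)} = 5 + \left(Y - 7\right) = 5 + \left(-7 + Y\right) = -2 + Y$)
$\left(u{\left(7 \right)} + G{\left(9,-6 \right)}\right) - 256 = \left(\left(-2 + 7\right) - 10\right) - 256 = \left(5 - 10\right) - 256 = -5 - 256 = -261$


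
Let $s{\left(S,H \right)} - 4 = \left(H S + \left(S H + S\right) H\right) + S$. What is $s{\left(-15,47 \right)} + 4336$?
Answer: $-30220$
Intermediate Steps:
$s{\left(S,H \right)} = 4 + S + H S + H \left(S + H S\right)$ ($s{\left(S,H \right)} = 4 + \left(\left(H S + \left(S H + S\right) H\right) + S\right) = 4 + \left(\left(H S + \left(H S + S\right) H\right) + S\right) = 4 + \left(\left(H S + \left(S + H S\right) H\right) + S\right) = 4 + \left(\left(H S + H \left(S + H S\right)\right) + S\right) = 4 + \left(S + H S + H \left(S + H S\right)\right) = 4 + S + H S + H \left(S + H S\right)$)
$s{\left(-15,47 \right)} + 4336 = \left(4 - 15 - 15 \cdot 47^{2} + 2 \cdot 47 \left(-15\right)\right) + 4336 = \left(4 - 15 - 33135 - 1410\right) + 4336 = -34556 + 4336 = -30220$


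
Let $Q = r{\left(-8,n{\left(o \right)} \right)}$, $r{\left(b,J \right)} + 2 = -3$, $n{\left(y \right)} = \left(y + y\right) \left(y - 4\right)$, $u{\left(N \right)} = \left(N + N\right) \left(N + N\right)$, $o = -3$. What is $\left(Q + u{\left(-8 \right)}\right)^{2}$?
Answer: $63001$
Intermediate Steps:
$u{\left(N \right)} = 4 N^{2}$ ($u{\left(N \right)} = 2 N 2 N = 4 N^{2}$)
$n{\left(y \right)} = 2 y \left(-4 + y\right)$
$r{\left(b,J \right)} = -5$ ($r{\left(b,J \right)} = -2 - 3 = -5$)
$Q = -5$
$\left(Q + u{\left(-8 \right)}\right)^{2} = \left(-5 + 4 \left(-8\right)^{2}\right)^{2} = \left(-5 + 4 \cdot 64\right)^{2} = \left(-5 + 256\right)^{2} = 251^{2} = 63001$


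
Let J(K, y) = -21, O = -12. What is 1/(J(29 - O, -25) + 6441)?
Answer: 1/6420 ≈ 0.00015576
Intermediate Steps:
1/(J(29 - O, -25) + 6441) = 1/(-21 + 6441) = 1/6420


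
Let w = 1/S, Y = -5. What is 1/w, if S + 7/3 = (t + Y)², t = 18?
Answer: 500/3 ≈ 166.67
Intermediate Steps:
S = 500/3 (S = -7/3 + (18 - 5)² = -7/3 + 13² = -7/3 + 169 = 500/3 ≈ 166.67)
w = 3/500 (w = 1/(500/3) = 3/500 ≈ 0.0060000)
1/w = 1/(3/500) = 500/3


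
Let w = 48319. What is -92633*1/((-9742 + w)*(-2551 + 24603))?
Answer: -92633/850700004 ≈ -0.00010889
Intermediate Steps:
-92633*1/((-9742 + w)*(-2551 + 24603)) = -92633*1/((-9742 + 48319)*(-2551 + 24603)) = -92633/(38577*22052) = -92633/850700004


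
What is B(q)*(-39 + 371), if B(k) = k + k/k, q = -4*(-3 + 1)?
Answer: 2988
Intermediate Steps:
q = 8 (q = -4*(-2) = 8)
B(k) = 1 + k (B(k) = k + 1 = 1 + k)
B(q)*(-39 + 371) = (1 + 8)*(-39 + 371) = 9*332 = 2988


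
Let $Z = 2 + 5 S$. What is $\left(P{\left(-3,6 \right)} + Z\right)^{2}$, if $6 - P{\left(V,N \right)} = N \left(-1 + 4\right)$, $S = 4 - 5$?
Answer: $225$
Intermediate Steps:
$S = -1$ ($S = 4 - 5 = -1$)
$Z = -3$ ($Z = 2 + 5 \left(-1\right) = 2 - 5 = -3$)
$P{\left(V,N \right)} = 6 - 3 N$ ($P{\left(V,N \right)} = 6 - N \left(-1 + 4\right) = 6 - N 3 = 6 - 3 N$)
$\left(P{\left(-3,6 \right)} + Z\right)^{2} = \left(\left(6 - 18\right) - 3\right)^{2} = \left(-12 - 3\right)^{2} = \left(-15\right)^{2} = 225$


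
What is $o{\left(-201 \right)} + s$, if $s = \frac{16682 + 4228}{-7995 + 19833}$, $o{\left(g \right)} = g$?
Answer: $- \frac{393088}{1973} \approx -199.23$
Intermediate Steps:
$s = \frac{3485}{1973}$ ($s = \frac{20910}{11838} = 20910 \cdot \frac{1}{11838} = \frac{3485}{1973} \approx 1.7663$)
$o{\left(-201 \right)} + s = -201 + \frac{3485}{1973} = - \frac{393088}{1973}$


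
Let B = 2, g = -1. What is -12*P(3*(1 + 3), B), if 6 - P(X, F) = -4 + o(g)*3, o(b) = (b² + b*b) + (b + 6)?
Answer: 132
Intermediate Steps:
o(b) = 6 + b + 2*b² (o(b) = (b² + b²) + (6 + b) = 2*b² + (6 + b) = 6 + b + 2*b²)
P(X, F) = -11 (P(X, F) = 6 - (-4 + (6 - 1 + 2*(-1)²)*3) = 6 - (-4 + (6 - 1 + 2*1)*3) = 6 - (-4 + (6 - 1 + 2)*3) = 6 - (-4 + 7*3) = 6 - (-4 + 21) = 6 - 1*17 = 6 - 17 = -11)
-12*P(3*(1 + 3), B) = -12*(-11) = 132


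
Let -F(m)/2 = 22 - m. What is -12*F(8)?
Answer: 336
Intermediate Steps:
F(m) = -44 + 2*m (F(m) = -2*(22 - m) = -44 + 2*m)
-12*F(8) = -12*(-44 + 2*8) = -12*(-44 + 16) = -12*(-28) = 336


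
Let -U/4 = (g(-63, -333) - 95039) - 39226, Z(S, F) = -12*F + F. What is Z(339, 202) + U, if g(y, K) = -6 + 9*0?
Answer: 534862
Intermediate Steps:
g(y, K) = -6 (g(y, K) = -6 + 0 = -6)
Z(S, F) = -11*F
U = 537084 (U = -4*((-6 - 95039) - 39226) = -4*(-95045 - 39226) = -4*(-134271) = 537084)
Z(339, 202) + U = -11*202 + 537084 = -2222 + 537084 = 534862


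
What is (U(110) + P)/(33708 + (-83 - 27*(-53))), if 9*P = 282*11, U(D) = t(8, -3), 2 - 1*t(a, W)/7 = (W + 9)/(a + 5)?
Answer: 6931/683592 ≈ 0.010139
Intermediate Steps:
t(a, W) = 14 - 7*(9 + W)/(5 + a) (t(a, W) = 14 - 7*(W + 9)/(a + 5) = 14 - 7*(9 + W)/(5 + a))
U(D) = 140/13 (U(D) = 7*(1 - 1*(-3) + 2*8)/(5 + 8) = 7*(1 + 3 + 16)/13 = 7*(1/13)*20 = 140/13)
P = 1034/3 (P = (282*11)/9 = (⅑)*3102 = 1034/3 ≈ 344.67)
(U(110) + P)/(33708 + (-83 - 27*(-53))) = (140/13 + 1034/3)/(33708 + (-83 - 27*(-53))) = 13862/(39*(33708 + (-83 + 1431))) = 13862/(39*(33708 + 1348)) = (13862/39)/35056 = (13862/39)*(1/35056) = 6931/683592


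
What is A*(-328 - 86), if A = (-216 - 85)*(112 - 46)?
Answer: 8224524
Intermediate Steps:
A = -19866 (A = -301*66 = -19866)
A*(-328 - 86) = -19866*(-328 - 86) = -19866*(-414) = 8224524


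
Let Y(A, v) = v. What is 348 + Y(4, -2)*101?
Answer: 146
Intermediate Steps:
348 + Y(4, -2)*101 = 348 - 2*101 = 348 - 202 = 146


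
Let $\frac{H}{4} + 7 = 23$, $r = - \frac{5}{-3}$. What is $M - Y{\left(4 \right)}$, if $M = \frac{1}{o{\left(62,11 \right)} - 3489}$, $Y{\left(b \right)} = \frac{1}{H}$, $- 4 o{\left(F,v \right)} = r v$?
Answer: $- \frac{42691}{2683072} \approx -0.015911$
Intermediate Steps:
$r = \frac{5}{3}$ ($r = \left(-5\right) \left(- \frac{1}{3}\right) = \frac{5}{3} \approx 1.6667$)
$H = 64$ ($H = -28 + 4 \cdot 23 = -28 + 92 = 64$)
$o{\left(F,v \right)} = - \frac{5 v}{12}$ ($o{\left(F,v \right)} = - \frac{\frac{5}{3} v}{4} = - \frac{5 v}{12}$)
$Y{\left(b \right)} = \frac{1}{64}$
$M = - \frac{12}{41923}$ ($M = \frac{1}{\left(- \frac{5}{12}\right) 11 - 3489} = \frac{1}{- \frac{55}{12} - 3489} = \frac{1}{- \frac{41923}{12}} = - \frac{12}{41923} \approx -0.00028624$)
$M - Y{\left(4 \right)} = - \frac{12}{41923} - \frac{1}{64} = - \frac{42691}{2683072}$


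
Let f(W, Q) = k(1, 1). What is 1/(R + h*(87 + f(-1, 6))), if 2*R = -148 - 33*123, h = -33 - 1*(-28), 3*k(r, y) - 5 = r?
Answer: -2/5097 ≈ -0.00039239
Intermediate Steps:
k(r, y) = 5/3 + r/3
f(W, Q) = 2 (f(W, Q) = 5/3 + (⅓)*1 = 5/3 + ⅓ = 2)
h = -5 (h = -33 + 28 = -5)
R = -4207/2 (R = (-148 - 33*123)/2 = (-148 - 4059)/2 = (½)*(-4207) = -4207/2 ≈ -2103.5)
1/(R + h*(87 + f(-1, 6))) = 1/(-4207/2 - 5*(87 + 2)) = 1/(-4207/2 - 5*89) = 1/(-4207/2 - 445) = 1/(-5097/2) = -2/5097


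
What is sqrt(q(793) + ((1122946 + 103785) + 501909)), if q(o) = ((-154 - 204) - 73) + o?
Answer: sqrt(1729002) ≈ 1314.9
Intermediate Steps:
q(o) = -431 + o (q(o) = (-358 - 73) + o = -431 + o)
sqrt(q(793) + ((1122946 + 103785) + 501909)) = sqrt((-431 + 793) + ((1122946 + 103785) + 501909)) = sqrt(362 + (1226731 + 501909)) = sqrt(362 + 1728640) = sqrt(1729002)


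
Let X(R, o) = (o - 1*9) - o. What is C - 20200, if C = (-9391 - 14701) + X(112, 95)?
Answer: -44301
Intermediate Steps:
X(R, o) = -9 (X(R, o) = (o - 9) - o = (-9 + o) - o = -9)
C = -24101 (C = (-9391 - 14701) - 9 = -24092 - 9 = -24101)
C - 20200 = -24101 - 20200 = -44301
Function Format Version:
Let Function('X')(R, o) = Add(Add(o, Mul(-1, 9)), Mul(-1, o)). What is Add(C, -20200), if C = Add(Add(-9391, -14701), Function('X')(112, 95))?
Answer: -44301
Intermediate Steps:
Function('X')(R, o) = -9 (Function('X')(R, o) = Add(Add(o, -9), Mul(-1, o)) = Add(Add(-9, o), Mul(-1, o)) = -9)
C = -24101 (C = Add(Add(-9391, -14701), -9) = Add(-24092, -9) = -24101)
Add(C, -20200) = Add(-24101, -20200) = -44301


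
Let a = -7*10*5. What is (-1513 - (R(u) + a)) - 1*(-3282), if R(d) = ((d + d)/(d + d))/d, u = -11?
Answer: 23310/11 ≈ 2119.1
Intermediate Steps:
a = -350 (a = -70*5 = -350)
R(d) = 1/d (R(d) = ((2*d)/((2*d)))/d = ((2*d)*(1/(2*d)))/d = 1/d)
(-1513 - (R(u) + a)) - 1*(-3282) = (-1513 - (1/(-11) - 350)) - 1*(-3282) = (-1513 - (-1/11 - 350)) + 3282 = (-1513 - 1*(-3851/11)) + 3282 = (-1513 + 3851/11) + 3282 = -12792/11 + 3282 = 23310/11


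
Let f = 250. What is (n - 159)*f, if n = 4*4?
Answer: -35750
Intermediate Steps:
n = 16
(n - 159)*f = (16 - 159)*250 = -143*250 = -35750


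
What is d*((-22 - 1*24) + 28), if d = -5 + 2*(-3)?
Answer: 198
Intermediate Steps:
d = -11 (d = -5 - 6 = -11)
d*((-22 - 1*24) + 28) = -11*((-22 - 1*24) + 28) = -11*((-22 - 24) + 28) = -11*(-46 + 28) = -11*(-18) = 198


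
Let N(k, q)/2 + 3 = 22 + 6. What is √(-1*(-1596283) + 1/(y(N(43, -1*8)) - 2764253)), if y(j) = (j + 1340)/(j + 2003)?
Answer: 2*√262293230685625069480761/810715717 ≈ 1263.4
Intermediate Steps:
N(k, q) = 50 (N(k, q) = -6 + 2*(22 + 6) = -6 + 2*28 = -6 + 56 = 50)
y(j) = (1340 + j)/(2003 + j)
√(-1*(-1596283) + 1/(y(N(43, -1*8)) - 2764253)) = √(-1*(-1596283) + 1/((1340 + 50)/(2003 + 50) - 2764253)) = √(1596283 + 1/(1390/2053 - 2764253)) = √(1596283 + 1/(-5675010019/2053)) = √(1596283 - 2053/5675010019) = √(9058922018157324/5675010019) = 2*√262293230685625069480761/810715717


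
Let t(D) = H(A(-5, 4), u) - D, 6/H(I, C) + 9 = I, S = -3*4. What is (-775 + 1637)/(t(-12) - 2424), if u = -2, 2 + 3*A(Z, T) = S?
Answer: -17671/49455 ≈ -0.35731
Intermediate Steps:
S = -12
A(Z, T) = -14/3 (A(Z, T) = -2/3 + (1/3)*(-12) = -2/3 - 4 = -14/3)
H(I, C) = 6/(-9 + I)
t(D) = -18/41 - D (t(D) = 6/(-9 - 14/3) - D = 6/(-41/3) - D = 6*(-3/41) - D = -18/41 - D)
(-775 + 1637)/(t(-12) - 2424) = (-775 + 1637)/((-18/41 - 1*(-12)) - 2424) = 862/((-18/41 + 12) - 2424) = 862/(474/41 - 2424) = 862/(-98910/41) = 862*(-41/98910) = -17671/49455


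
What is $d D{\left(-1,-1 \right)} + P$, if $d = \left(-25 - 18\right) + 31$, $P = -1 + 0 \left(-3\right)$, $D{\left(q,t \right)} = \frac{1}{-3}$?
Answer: $3$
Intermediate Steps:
$D{\left(q,t \right)} = - \frac{1}{3}$
$P = -1$ ($P = -1 + 0 = -1$)
$d = -12$ ($d = -43 + 31 = -12$)
$d D{\left(-1,-1 \right)} + P = \left(-12\right) \left(- \frac{1}{3}\right) - 1 = 4 - 1 = 3$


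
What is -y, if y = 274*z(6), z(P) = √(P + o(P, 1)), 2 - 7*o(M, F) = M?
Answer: -274*√266/7 ≈ -638.40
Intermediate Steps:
o(M, F) = 2/7 - M/7
z(P) = √(2/7 + 6*P/7) (z(P) = √(P + (2/7 - P/7)) = √(2/7 + 6*P/7))
y = 274*√266/7 (y = 274*(√(14 + 42*6)/7) = 274*(√(14 + 252)/7) = 274*(√266/7) = 274*√266/7 ≈ 638.40)
-y = -274*√266/7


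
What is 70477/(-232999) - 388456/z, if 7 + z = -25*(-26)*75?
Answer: -93945119955/11357070257 ≈ -8.2719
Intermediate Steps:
z = 48743 (z = -7 - 25*(-26)*75 = -7 + 650*75 = -7 + 48750 = 48743)
70477/(-232999) - 388456/z = 70477/(-232999) - 388456/48743 = 70477*(-1/232999) - 388456*1/48743 = -70477/232999 - 388456/48743 = -93945119955/11357070257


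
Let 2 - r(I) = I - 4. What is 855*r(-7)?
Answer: 11115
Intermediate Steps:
r(I) = 6 - I (r(I) = 2 - (I - 4) = 2 - (-4 + I) = 2 + (4 - I) = 6 - I)
855*r(-7) = 855*(6 - 1*(-7)) = 855*(6 + 7) = 855*13 = 11115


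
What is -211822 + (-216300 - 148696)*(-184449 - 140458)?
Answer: 118589543550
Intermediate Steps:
-211822 + (-216300 - 148696)*(-184449 - 140458) = -211822 - 364996*(-324907) = -211822 + 118589755372 = 118589543550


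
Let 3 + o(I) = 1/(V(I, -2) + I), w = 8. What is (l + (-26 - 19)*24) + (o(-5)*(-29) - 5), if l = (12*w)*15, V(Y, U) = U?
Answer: 3123/7 ≈ 446.14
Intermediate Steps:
o(I) = -3 + 1/(-2 + I)
l = 1440 (l = (12*8)*15 = 96*15 = 1440)
(l + (-26 - 19)*24) + (o(-5)*(-29) - 5) = (1440 + (-26 - 19)*24) + (((7 - 3*(-5))/(-2 - 5))*(-29) - 5) = (1440 - 45*24) + (((7 + 15)/(-7))*(-29) - 5) = (1440 - 1080) + (-1/7*22*(-29) - 5) = 360 + (-22/7*(-29) - 5) = 360 + (638/7 - 5) = 360 + 603/7 = 3123/7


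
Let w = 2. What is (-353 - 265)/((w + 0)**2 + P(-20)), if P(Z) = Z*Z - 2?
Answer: -103/67 ≈ -1.5373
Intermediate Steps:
P(Z) = -2 + Z**2 (P(Z) = Z**2 - 2 = -2 + Z**2)
(-353 - 265)/((w + 0)**2 + P(-20)) = (-353 - 265)/((2 + 0)**2 + (-2 + (-20)**2)) = -618/(2**2 + (-2 + 400)) = -618/(4 + 398) = -618/402 = -618*1/402 = -103/67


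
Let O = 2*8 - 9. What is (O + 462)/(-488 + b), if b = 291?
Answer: -469/197 ≈ -2.3807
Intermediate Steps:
O = 7 (O = 16 - 9 = 7)
(O + 462)/(-488 + b) = (7 + 462)/(-488 + 291) = 469/(-197) = 469*(-1/197) = -469/197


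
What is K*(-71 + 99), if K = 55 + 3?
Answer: 1624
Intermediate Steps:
K = 58
K*(-71 + 99) = 58*(-71 + 99) = 58*28 = 1624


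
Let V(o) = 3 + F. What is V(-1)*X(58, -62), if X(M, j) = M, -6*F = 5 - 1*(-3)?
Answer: 290/3 ≈ 96.667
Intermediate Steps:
F = -4/3 (F = -(5 - 1*(-3))/6 = -(5 + 3)/6 = -⅙*8 = -4/3 ≈ -1.3333)
V(o) = 5/3 (V(o) = 3 - 4/3 = 5/3)
V(-1)*X(58, -62) = (5/3)*58 = 290/3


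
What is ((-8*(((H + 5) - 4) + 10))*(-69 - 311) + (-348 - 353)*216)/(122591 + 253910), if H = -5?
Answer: -133176/376501 ≈ -0.35372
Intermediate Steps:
((-8*(((H + 5) - 4) + 10))*(-69 - 311) + (-348 - 353)*216)/(122591 + 253910) = ((-8*(((-5 + 5) - 4) + 10))*(-69 - 311) + (-348 - 353)*216)/(122591 + 253910) = (-8*((0 - 4) + 10)*(-380) - 701*216)/376501 = (-8*(-4 + 10)*(-380) - 151416)*(1/376501) = (-8*6*(-380) - 151416)*(1/376501) = (-48*(-380) - 151416)*(1/376501) = (18240 - 151416)*(1/376501) = -133176*1/376501 = -133176/376501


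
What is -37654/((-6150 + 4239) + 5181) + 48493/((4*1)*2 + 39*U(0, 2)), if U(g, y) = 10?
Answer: 71792909/650730 ≈ 110.33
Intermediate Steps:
-37654/((-6150 + 4239) + 5181) + 48493/((4*1)*2 + 39*U(0, 2)) = -37654/((-6150 + 4239) + 5181) + 48493/((4*1)*2 + 39*10) = -37654/(-1911 + 5181) + 48493/(4*2 + 390) = -37654/3270 + 48493/(8 + 390) = -37654*1/3270 + 48493/398 = -18827/1635 + 48493*(1/398) = -18827/1635 + 48493/398 = 71792909/650730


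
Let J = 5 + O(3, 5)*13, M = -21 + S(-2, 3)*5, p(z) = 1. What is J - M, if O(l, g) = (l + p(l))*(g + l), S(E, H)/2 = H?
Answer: 412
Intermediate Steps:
S(E, H) = 2*H
M = 9 (M = -21 + (2*3)*5 = -21 + 6*5 = -21 + 30 = 9)
O(l, g) = (1 + l)*(g + l) (O(l, g) = (l + 1)*(g + l) = (1 + l)*(g + l))
J = 421 (J = 5 + (5 + 3 + 3² + 5*3)*13 = 5 + (5 + 3 + 9 + 15)*13 = 5 + 32*13 = 5 + 416 = 421)
J - M = 421 - 1*9 = 421 - 9 = 412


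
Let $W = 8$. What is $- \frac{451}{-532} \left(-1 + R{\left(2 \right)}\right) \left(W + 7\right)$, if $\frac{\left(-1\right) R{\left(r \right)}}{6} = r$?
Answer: $- \frac{87945}{532} \approx -165.31$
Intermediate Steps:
$R{\left(r \right)} = - 6 r$
$- \frac{451}{-532} \left(-1 + R{\left(2 \right)}\right) \left(W + 7\right) = - \frac{451}{-532} \left(-1 - 12\right) \left(8 + 7\right) = \left(-451\right) \left(- \frac{1}{532}\right) \left(-1 - 12\right) 15 = \frac{451 \left(\left(-13\right) 15\right)}{532} = \frac{451}{532} \left(-195\right) = - \frac{87945}{532}$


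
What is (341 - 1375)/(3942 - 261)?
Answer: -1034/3681 ≈ -0.28090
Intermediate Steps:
(341 - 1375)/(3942 - 261) = -1034/3681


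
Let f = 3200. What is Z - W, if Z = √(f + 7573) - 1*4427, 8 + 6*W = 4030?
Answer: -15292/3 + 9*√133 ≈ -4993.5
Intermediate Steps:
W = 2011/3 (W = -4/3 + (⅙)*4030 = -4/3 + 2015/3 = 2011/3 ≈ 670.33)
Z = -4427 + 9*√133 (Z = √(3200 + 7573) - 1*4427 = √10773 - 4427 = 9*√133 - 4427 = -4427 + 9*√133 ≈ -4323.2)
Z - W = (-4427 + 9*√133) - 1*2011/3 = (-4427 + 9*√133) - 2011/3 = -15292/3 + 9*√133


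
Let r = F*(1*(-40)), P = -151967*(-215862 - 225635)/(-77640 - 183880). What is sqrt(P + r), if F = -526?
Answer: 3*I*sqrt(2282762484455)/9340 ≈ 485.29*I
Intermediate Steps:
P = -9584710657/37360 (P = -151967/((-261520/(-441497))) = -151967/((-261520*(-1/441497))) = -151967/37360/63071 = -151967*63071/37360 = -9584710657/37360 ≈ -2.5655e+5)
r = 21040 (r = -526*(-40) = 21040)
sqrt(P + r) = sqrt(-9584710657/37360 + 21040) = sqrt(-8798656257/37360) = 3*I*sqrt(2282762484455)/9340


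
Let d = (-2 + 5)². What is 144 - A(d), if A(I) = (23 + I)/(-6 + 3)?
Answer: 464/3 ≈ 154.67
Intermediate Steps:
d = 9 (d = 3² = 9)
A(I) = -23/3 - I/3 (A(I) = (23 + I)/(-3) = (23 + I)*(-⅓) = -23/3 - I/3)
144 - A(d) = 144 - (-23/3 - ⅓*9) = 144 - (-23/3 - 3) = 144 - 1*(-32/3) = 144 + 32/3 = 464/3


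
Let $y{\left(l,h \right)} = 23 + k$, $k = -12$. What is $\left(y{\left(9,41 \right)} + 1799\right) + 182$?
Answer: $1992$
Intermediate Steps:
$y{\left(l,h \right)} = 11$ ($y{\left(l,h \right)} = 23 - 12 = 11$)
$\left(y{\left(9,41 \right)} + 1799\right) + 182 = \left(11 + 1799\right) + 182 = 1810 + 182 = 1992$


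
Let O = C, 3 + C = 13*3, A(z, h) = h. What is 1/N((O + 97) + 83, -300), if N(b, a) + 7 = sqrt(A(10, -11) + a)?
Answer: -7/360 - I*sqrt(311)/360 ≈ -0.019444 - 0.048987*I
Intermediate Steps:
C = 36 (C = -3 + 13*3 = -3 + 39 = 36)
O = 36
N(b, a) = -7 + sqrt(-11 + a)
1/N((O + 97) + 83, -300) = 1/(-7 + sqrt(-11 - 300)) = 1/(-7 + sqrt(-311)) = 1/(-7 + I*sqrt(311))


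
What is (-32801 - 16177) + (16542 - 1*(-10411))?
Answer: -22025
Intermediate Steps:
(-32801 - 16177) + (16542 - 1*(-10411)) = -48978 + (16542 + 10411) = -48978 + 26953 = -22025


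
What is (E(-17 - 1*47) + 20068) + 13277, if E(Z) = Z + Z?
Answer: 33217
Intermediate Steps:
E(Z) = 2*Z
(E(-17 - 1*47) + 20068) + 13277 = (2*(-17 - 1*47) + 20068) + 13277 = (2*(-17 - 47) + 20068) + 13277 = (2*(-64) + 20068) + 13277 = (-128 + 20068) + 13277 = 19940 + 13277 = 33217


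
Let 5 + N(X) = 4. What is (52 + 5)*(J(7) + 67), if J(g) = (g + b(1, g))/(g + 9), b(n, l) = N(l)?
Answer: 30723/8 ≈ 3840.4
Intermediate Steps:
N(X) = -1 (N(X) = -5 + 4 = -1)
b(n, l) = -1
J(g) = (-1 + g)/(9 + g) (J(g) = (g - 1)/(g + 9) = (-1 + g)/(9 + g))
(52 + 5)*(J(7) + 67) = (52 + 5)*((-1 + 7)/(9 + 7) + 67) = 57*(6/16 + 67) = 57*((1/16)*6 + 67) = 57*(3/8 + 67) = 57*(539/8) = 30723/8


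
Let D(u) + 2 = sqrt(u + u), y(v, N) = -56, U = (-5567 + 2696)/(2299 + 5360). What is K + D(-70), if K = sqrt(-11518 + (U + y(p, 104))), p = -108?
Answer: -2 + 2*I*sqrt(35) + I*sqrt(8382173843)/851 ≈ -2.0 + 119.42*I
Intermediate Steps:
U = -319/851 (U = -2871/7659 = -2871*1/7659 = -319/851 ≈ -0.37485)
D(u) = -2 + sqrt(2)*sqrt(u) (D(u) = -2 + sqrt(u + u) = -2 + sqrt(2*u) = -2 + sqrt(2)*sqrt(u))
K = I*sqrt(8382173843)/851 (K = sqrt(-11518 + (-319/851 - 56)) = sqrt(-11518 - 47975/851) = sqrt(-9849793/851) = I*sqrt(8382173843)/851 ≈ 107.58*I)
K + D(-70) = I*sqrt(8382173843)/851 + (-2 + sqrt(2)*sqrt(-70)) = I*sqrt(8382173843)/851 + (-2 + sqrt(2)*(I*sqrt(70))) = I*sqrt(8382173843)/851 + (-2 + 2*I*sqrt(35)) = -2 + 2*I*sqrt(35) + I*sqrt(8382173843)/851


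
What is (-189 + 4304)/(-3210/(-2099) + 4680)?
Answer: 1727477/1965306 ≈ 0.87899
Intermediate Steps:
(-189 + 4304)/(-3210/(-2099) + 4680) = 4115/(-3210*(-1/2099) + 4680) = 4115/(3210/2099 + 4680) = 4115/(9826530/2099) = 4115*(2099/9826530) = 1727477/1965306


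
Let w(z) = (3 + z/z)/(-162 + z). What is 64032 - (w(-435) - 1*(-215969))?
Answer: -90706385/597 ≈ -1.5194e+5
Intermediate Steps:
w(z) = 4/(-162 + z) (w(z) = (3 + 1)/(-162 + z) = 4/(-162 + z))
64032 - (w(-435) - 1*(-215969)) = 64032 - (4/(-162 - 435) - 1*(-215969)) = 64032 - (4/(-597) + 215969) = 64032 - (4*(-1/597) + 215969) = 64032 - (-4/597 + 215969) = 64032 - 1*128933489/597 = 64032 - 128933489/597 = -90706385/597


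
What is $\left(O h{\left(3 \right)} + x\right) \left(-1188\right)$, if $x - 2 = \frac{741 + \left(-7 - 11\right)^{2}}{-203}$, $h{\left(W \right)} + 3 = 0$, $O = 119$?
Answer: $\frac{86878440}{203} \approx 4.2797 \cdot 10^{5}$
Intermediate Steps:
$h{\left(W \right)} = -3$ ($h{\left(W \right)} = -3 + 0 = -3$)
$x = - \frac{659}{203}$ ($x = 2 + \frac{741 + \left(-7 - 11\right)^{2}}{-203} = 2 + \left(741 + \left(-18\right)^{2}\right) \left(- \frac{1}{203}\right) = 2 + \left(741 + 324\right) \left(- \frac{1}{203}\right) = 2 + 1065 \left(- \frac{1}{203}\right) = 2 - \frac{1065}{203} = - \frac{659}{203} \approx -3.2463$)
$\left(O h{\left(3 \right)} + x\right) \left(-1188\right) = \left(119 \left(-3\right) - \frac{659}{203}\right) \left(-1188\right) = \left(-357 - \frac{659}{203}\right) \left(-1188\right) = \left(- \frac{73130}{203}\right) \left(-1188\right) = \frac{86878440}{203}$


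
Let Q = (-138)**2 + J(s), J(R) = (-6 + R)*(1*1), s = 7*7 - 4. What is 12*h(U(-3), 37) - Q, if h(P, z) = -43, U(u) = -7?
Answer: -19599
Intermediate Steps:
s = 45 (s = 49 - 4 = 45)
J(R) = -6 + R (J(R) = (-6 + R)*1 = -6 + R)
Q = 19083 (Q = (-138)**2 + (-6 + 45) = 19044 + 39 = 19083)
12*h(U(-3), 37) - Q = 12*(-43) - 1*19083 = -516 - 19083 = -19599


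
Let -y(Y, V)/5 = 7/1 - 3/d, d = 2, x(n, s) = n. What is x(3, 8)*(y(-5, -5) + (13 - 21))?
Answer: -213/2 ≈ -106.50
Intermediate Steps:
y(Y, V) = -55/2 (y(Y, V) = -5*(7/1 - 3/2) = -5*(7*1 - 3*½) = -5*(7 - 3/2) = -5*11/2 = -55/2)
x(3, 8)*(y(-5, -5) + (13 - 21)) = 3*(-55/2 + (13 - 21)) = 3*(-55/2 - 8) = 3*(-71/2) = -213/2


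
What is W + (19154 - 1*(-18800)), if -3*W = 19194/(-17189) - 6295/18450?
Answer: 7222064224231/190282230 ≈ 37955.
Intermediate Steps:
W = 92466811/190282230 (W = -(19194/(-17189) - 6295/18450)/3 = -(19194*(-1/17189) - 6295*1/18450)/3 = -(-19194/17189 - 1259/3690)/3 = -⅓*(-92466811/63427410) = 92466811/190282230 ≈ 0.48595)
W + (19154 - 1*(-18800)) = 92466811/190282230 + (19154 - 1*(-18800)) = 92466811/190282230 + (19154 + 18800) = 92466811/190282230 + 37954 = 7222064224231/190282230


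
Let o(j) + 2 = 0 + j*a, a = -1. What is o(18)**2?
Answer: 400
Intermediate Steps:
o(j) = -2 - j (o(j) = -2 + (0 + j*(-1)) = -2 + (0 - j) = -2 - j)
o(18)**2 = (-2 - 1*18)**2 = (-2 - 18)**2 = (-20)**2 = 400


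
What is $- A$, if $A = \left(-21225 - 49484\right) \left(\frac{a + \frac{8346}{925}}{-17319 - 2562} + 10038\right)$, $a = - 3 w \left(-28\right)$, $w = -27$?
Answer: $\frac{4350964160127712}{6129975} \approx 7.0978 \cdot 10^{8}$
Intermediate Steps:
$a = -2268$ ($a = \left(-3\right) \left(-27\right) \left(-28\right) = 81 \left(-28\right) = -2268$)
$A = - \frac{4350964160127712}{6129975}$ ($A = \left(-21225 - 49484\right) \left(\frac{-2268 + \frac{8346}{925}}{-17319 - 2562} + 10038\right) = - 70709 \left(\frac{-2268 + 8346 \cdot \frac{1}{925}}{-19881} + 10038\right) = - 70709 \left(\left(-2268 + \frac{8346}{925}\right) \left(- \frac{1}{19881}\right) + 10038\right) = - 70709 \left(\left(- \frac{2089554}{925}\right) \left(- \frac{1}{19881}\right) + 10038\right) = - 70709 \left(\frac{696518}{6129975} + 10038\right) = \left(-70709\right) \frac{61533385568}{6129975} = - \frac{4350964160127712}{6129975} \approx -7.0978 \cdot 10^{8}$)
$- A = \left(-1\right) \left(- \frac{4350964160127712}{6129975}\right) = \frac{4350964160127712}{6129975}$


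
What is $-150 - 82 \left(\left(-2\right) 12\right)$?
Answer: $1818$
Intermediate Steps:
$-150 - 82 \left(\left(-2\right) 12\right) = -150 - -1968 = -150 + 1968 = 1818$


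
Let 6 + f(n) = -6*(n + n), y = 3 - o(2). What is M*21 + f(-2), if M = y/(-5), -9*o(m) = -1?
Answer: 88/15 ≈ 5.8667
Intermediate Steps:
o(m) = ⅑ (o(m) = -⅑*(-1) = ⅑)
y = 26/9 (y = 3 - 1*⅑ = 3 - ⅑ = 26/9 ≈ 2.8889)
f(n) = -6 - 12*n (f(n) = -6 - 6*(n + n) = -6 - 12*n)
M = -26/45 (M = (26/9)/(-5) = (26/9)*(-⅕) = -26/45 ≈ -0.57778)
M*21 + f(-2) = -26/45*21 + (-6 - 12*(-2)) = -182/15 + (-6 + 24) = -182/15 + 18 = 88/15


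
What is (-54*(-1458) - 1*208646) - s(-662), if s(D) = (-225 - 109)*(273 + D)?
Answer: -259840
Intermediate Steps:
s(D) = -91182 - 334*D (s(D) = -334*(273 + D) = -91182 - 334*D)
(-54*(-1458) - 1*208646) - s(-662) = (-54*(-1458) - 1*208646) - (-91182 - 334*(-662)) = (78732 - 208646) - (-91182 + 221108) = -129914 - 1*129926 = -129914 - 129926 = -259840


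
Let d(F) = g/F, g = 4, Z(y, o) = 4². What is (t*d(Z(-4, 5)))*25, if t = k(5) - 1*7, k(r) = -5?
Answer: -75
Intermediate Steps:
Z(y, o) = 16
d(F) = 4/F
t = -12 (t = -5 - 1*7 = -5 - 7 = -12)
(t*d(Z(-4, 5)))*25 = -48/16*25 = -12*¼*25 = -3*25 = -75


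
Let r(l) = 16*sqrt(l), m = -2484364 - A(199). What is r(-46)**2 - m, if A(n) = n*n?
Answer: 2512189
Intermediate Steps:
A(n) = n**2
m = -2523965 (m = -2484364 - 1*199**2 = -2484364 - 1*39601 = -2484364 - 39601 = -2523965)
r(-46)**2 - m = (16*sqrt(-46))**2 - 1*(-2523965) = (16*(I*sqrt(46)))**2 + 2523965 = (16*I*sqrt(46))**2 + 2523965 = -11776 + 2523965 = 2512189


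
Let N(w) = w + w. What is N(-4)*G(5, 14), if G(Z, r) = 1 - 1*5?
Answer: 32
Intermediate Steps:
G(Z, r) = -4 (G(Z, r) = 1 - 5 = -4)
N(w) = 2*w
N(-4)*G(5, 14) = (2*(-4))*(-4) = -8*(-4) = 32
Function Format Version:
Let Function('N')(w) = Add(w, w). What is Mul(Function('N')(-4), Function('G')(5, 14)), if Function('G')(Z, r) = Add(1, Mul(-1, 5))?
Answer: 32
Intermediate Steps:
Function('G')(Z, r) = -4 (Function('G')(Z, r) = Add(1, -5) = -4)
Function('N')(w) = Mul(2, w)
Mul(Function('N')(-4), Function('G')(5, 14)) = Mul(Mul(2, -4), -4) = Mul(-8, -4) = 32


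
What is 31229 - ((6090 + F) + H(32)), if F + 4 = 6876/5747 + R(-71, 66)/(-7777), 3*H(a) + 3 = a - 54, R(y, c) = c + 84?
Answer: 481744979060/19154751 ≈ 25150.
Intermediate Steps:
R(y, c) = 84 + c
H(a) = -19 + a/3 (H(a) = -1 + (a - 54)/3 = -1 + (-54 + a)/3 = -1 + (-18 + a/3) = -19 + a/3)
F = -18023582/6384917 (F = -4 + (6876/5747 + (84 + 66)/(-7777)) = -4 + (6876*(1/5747) + 150*(-1/7777)) = -4 + (6876/5747 - 150/7777) = -4 + 7516086/6384917 = -18023582/6384917 ≈ -2.8228)
31229 - ((6090 + F) + H(32)) = 31229 - ((6090 - 18023582/6384917) + (-19 + (⅓)*32)) = 31229 - (38866120948/6384917 + (-19 + 32/3)) = 31229 - (38866120948/6384917 - 25/3) = 31229 - 1*116438739919/19154751 = 31229 - 116438739919/19154751 = 481744979060/19154751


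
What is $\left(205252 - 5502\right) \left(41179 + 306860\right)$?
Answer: $69520790250$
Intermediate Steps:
$\left(205252 - 5502\right) \left(41179 + 306860\right) = 199750 \cdot 348039 = 69520790250$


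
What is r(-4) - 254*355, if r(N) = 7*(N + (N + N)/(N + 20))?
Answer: -180403/2 ≈ -90202.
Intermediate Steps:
r(N) = 7*N + 14*N/(20 + N) (r(N) = 7*(N + (2*N)/(20 + N)) = 7*(N + 2*N/(20 + N)) = 7*N + 14*N/(20 + N))
r(-4) - 254*355 = 7*(-4)*(22 - 4)/(20 - 4) - 254*355 = 7*(-4)*18/16 - 90170 = 7*(-4)*(1/16)*18 - 90170 = -63/2 - 90170 = -180403/2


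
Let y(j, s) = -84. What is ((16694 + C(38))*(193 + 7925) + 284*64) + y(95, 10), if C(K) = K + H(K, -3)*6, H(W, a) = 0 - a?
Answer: 135994592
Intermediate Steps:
H(W, a) = -a
C(K) = 18 + K (C(K) = K - 1*(-3)*6 = K + 3*6 = K + 18 = 18 + K)
((16694 + C(38))*(193 + 7925) + 284*64) + y(95, 10) = ((16694 + (18 + 38))*(193 + 7925) + 284*64) - 84 = ((16694 + 56)*8118 + 18176) - 84 = (16750*8118 + 18176) - 84 = (135976500 + 18176) - 84 = 135994676 - 84 = 135994592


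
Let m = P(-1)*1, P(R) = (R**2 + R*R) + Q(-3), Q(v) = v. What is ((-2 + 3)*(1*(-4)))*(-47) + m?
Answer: 187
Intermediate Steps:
P(R) = -3 + 2*R**2 (P(R) = (R**2 + R*R) - 3 = (R**2 + R**2) - 3 = 2*R**2 - 3 = -3 + 2*R**2)
m = -1 (m = (-3 + 2*(-1)**2)*1 = (-3 + 2*1)*1 = (-3 + 2)*1 = -1*1 = -1)
((-2 + 3)*(1*(-4)))*(-47) + m = ((-2 + 3)*(1*(-4)))*(-47) - 1 = (1*(-4))*(-47) - 1 = -4*(-47) - 1 = 188 - 1 = 187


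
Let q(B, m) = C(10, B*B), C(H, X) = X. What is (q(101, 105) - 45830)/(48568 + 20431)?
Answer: -35629/68999 ≈ -0.51637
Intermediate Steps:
q(B, m) = B**2 (q(B, m) = B*B = B**2)
(q(101, 105) - 45830)/(48568 + 20431) = (101**2 - 45830)/(48568 + 20431) = (10201 - 45830)/68999 = -35629*1/68999 = -35629/68999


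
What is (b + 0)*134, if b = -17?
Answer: -2278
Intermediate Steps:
(b + 0)*134 = (-17 + 0)*134 = -17*134 = -2278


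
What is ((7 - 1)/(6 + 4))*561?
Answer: 1683/5 ≈ 336.60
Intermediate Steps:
((7 - 1)/(6 + 4))*561 = (6/10)*561 = (6*(⅒))*561 = (⅗)*561 = 1683/5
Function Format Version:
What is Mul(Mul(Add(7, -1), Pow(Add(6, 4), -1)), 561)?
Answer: Rational(1683, 5) ≈ 336.60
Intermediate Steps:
Mul(Mul(Add(7, -1), Pow(Add(6, 4), -1)), 561) = Mul(Mul(6, Pow(10, -1)), 561) = Mul(Mul(6, Rational(1, 10)), 561) = Mul(Rational(3, 5), 561) = Rational(1683, 5)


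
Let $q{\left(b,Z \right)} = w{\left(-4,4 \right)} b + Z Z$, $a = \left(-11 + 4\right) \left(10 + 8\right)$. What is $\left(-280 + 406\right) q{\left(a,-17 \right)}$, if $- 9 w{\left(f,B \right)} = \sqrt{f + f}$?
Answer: $36414 + 3528 i \sqrt{2} \approx 36414.0 + 4989.3 i$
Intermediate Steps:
$w{\left(f,B \right)} = - \frac{\sqrt{2} \sqrt{f}}{9}$ ($w{\left(f,B \right)} = - \frac{\sqrt{f + f}}{9} = - \frac{\sqrt{2 f}}{9} = - \frac{\sqrt{2} \sqrt{f}}{9}$)
$a = -126$ ($a = \left(-7\right) 18 = -126$)
$q{\left(b,Z \right)} = Z^{2} - \frac{2 i b \sqrt{2}}{9}$ ($q{\left(b,Z \right)} = - \frac{\sqrt{2} \sqrt{-4}}{9} b + Z Z = - \frac{\sqrt{2} \cdot 2 i}{9} b + Z^{2} = - \frac{2 i \sqrt{2}}{9} b + Z^{2} = - \frac{2 i b \sqrt{2}}{9} + Z^{2} = Z^{2} - \frac{2 i b \sqrt{2}}{9}$)
$\left(-280 + 406\right) q{\left(a,-17 \right)} = \left(-280 + 406\right) \left(\left(-17\right)^{2} - \frac{2}{9} i \left(-126\right) \sqrt{2}\right) = 126 \left(289 + 28 i \sqrt{2}\right) = 36414 + 3528 i \sqrt{2}$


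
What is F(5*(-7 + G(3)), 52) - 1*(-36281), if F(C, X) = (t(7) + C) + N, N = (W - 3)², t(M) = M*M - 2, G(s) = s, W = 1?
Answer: 36312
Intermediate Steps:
t(M) = -2 + M² (t(M) = M² - 2 = -2 + M²)
N = 4 (N = (1 - 3)² = (-2)² = 4)
F(C, X) = 51 + C (F(C, X) = ((-2 + 7²) + C) + 4 = ((-2 + 49) + C) + 4 = (47 + C) + 4 = 51 + C)
F(5*(-7 + G(3)), 52) - 1*(-36281) = (51 + 5*(-7 + 3)) - 1*(-36281) = (51 + 5*(-4)) + 36281 = (51 - 20) + 36281 = 31 + 36281 = 36312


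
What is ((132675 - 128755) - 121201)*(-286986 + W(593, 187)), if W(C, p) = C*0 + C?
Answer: 33588457433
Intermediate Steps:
W(C, p) = C (W(C, p) = 0 + C = C)
((132675 - 128755) - 121201)*(-286986 + W(593, 187)) = ((132675 - 128755) - 121201)*(-286986 + 593) = (3920 - 121201)*(-286393) = -117281*(-286393) = 33588457433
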